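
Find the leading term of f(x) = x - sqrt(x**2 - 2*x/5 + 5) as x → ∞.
1/5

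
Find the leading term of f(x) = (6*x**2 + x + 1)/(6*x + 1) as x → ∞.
x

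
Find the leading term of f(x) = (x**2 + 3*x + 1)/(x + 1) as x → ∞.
x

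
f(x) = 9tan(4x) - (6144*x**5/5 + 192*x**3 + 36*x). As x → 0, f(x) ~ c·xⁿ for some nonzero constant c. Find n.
7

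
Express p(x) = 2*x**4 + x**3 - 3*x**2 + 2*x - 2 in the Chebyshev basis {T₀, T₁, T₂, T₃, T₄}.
(-11/4)T₀ + (11/4)T₁ + (-1/2)T₂ + (1/4)T₃ + (1/4)T₄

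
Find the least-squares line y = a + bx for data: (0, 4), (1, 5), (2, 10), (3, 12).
a = 17/5, b = 29/10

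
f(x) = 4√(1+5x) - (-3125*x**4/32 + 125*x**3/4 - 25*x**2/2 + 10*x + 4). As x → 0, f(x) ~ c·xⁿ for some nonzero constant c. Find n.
5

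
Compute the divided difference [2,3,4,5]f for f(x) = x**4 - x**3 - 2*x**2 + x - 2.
13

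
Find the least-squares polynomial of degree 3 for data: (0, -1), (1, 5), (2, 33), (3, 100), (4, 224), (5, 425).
-139/126 + (1465/756)x + (179/126)x² + (329/108)x³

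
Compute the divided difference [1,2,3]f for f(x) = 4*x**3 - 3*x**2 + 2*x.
21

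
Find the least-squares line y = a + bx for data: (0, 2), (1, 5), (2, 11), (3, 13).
a = 19/10, b = 39/10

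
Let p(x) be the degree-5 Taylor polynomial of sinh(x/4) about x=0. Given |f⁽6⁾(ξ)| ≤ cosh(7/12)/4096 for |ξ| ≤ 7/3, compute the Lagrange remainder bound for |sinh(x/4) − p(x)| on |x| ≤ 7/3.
117649*cosh(7/12)/2149908480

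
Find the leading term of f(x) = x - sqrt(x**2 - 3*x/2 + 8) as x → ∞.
3/4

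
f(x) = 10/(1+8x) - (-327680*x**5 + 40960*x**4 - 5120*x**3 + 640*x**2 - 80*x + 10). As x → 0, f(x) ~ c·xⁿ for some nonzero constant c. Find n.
6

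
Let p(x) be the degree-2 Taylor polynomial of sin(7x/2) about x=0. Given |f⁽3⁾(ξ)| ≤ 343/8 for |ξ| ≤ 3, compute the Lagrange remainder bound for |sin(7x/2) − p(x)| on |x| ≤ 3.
3087/16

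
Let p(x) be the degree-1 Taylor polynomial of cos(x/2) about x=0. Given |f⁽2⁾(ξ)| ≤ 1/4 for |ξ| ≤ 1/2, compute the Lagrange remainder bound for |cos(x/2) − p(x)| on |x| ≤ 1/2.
1/32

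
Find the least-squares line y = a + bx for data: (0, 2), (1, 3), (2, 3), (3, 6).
a = 17/10, b = 6/5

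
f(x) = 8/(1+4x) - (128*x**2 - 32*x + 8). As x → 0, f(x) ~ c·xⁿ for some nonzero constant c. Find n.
3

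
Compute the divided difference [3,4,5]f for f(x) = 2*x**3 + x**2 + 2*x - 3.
25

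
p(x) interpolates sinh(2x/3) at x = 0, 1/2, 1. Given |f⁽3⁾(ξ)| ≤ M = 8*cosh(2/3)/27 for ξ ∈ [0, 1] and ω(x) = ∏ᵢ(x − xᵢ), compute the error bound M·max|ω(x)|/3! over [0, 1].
sqrt(3)*cosh(2/3)/729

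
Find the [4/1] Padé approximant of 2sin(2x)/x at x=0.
8*x**4/15 - 8*x**2/3 + 4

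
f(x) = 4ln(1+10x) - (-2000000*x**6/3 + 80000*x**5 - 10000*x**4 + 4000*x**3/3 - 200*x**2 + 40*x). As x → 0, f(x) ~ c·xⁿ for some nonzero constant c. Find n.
7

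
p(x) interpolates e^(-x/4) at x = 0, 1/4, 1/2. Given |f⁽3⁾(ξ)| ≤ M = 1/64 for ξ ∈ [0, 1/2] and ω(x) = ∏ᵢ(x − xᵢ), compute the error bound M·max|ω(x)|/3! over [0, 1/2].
sqrt(3)/110592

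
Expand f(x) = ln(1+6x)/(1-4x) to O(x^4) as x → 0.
6*x + 6*x**2 + 96*x**3 + O(x**4)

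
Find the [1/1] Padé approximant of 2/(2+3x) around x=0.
1/(3*x/2 + 1)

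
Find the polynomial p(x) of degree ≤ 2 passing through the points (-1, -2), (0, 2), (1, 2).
-2*x**2 + 2*x + 2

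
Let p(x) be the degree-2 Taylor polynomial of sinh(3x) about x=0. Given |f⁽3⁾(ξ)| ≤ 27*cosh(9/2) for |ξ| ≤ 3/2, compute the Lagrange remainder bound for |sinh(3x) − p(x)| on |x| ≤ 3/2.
243*cosh(9/2)/16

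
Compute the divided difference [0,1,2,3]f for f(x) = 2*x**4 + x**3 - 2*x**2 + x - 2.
13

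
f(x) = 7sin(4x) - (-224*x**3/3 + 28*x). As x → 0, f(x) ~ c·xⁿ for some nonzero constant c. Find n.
5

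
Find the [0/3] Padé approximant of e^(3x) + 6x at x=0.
1/(-1305*x**3/2 + 153*x**2/2 - 9*x + 1)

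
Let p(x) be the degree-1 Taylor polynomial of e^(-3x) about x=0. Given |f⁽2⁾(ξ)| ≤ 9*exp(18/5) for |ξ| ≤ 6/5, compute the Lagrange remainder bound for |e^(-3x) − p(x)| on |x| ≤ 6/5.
162*exp(18/5)/25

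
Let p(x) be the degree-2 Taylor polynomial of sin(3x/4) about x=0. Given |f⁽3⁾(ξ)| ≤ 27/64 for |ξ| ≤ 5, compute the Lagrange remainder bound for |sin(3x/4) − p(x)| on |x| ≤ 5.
1125/128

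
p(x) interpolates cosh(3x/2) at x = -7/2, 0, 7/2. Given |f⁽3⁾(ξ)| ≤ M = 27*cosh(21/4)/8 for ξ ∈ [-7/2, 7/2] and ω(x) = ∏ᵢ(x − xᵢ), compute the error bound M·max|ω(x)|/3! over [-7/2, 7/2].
343*sqrt(3)*cosh(21/4)/64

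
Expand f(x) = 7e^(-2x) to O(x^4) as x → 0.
7 - 14*x + 14*x**2 - 28*x**3/3 + O(x**4)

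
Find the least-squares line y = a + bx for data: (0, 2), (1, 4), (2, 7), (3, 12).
a = 13/10, b = 33/10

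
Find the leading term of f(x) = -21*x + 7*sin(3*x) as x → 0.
-63*x**3/2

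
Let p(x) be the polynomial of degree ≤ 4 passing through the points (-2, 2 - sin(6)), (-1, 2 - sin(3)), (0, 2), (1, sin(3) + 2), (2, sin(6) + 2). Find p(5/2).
35*sin(6)/16 - 15*sin(3)/8 + 2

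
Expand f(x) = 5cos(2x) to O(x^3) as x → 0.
5 - 10*x**2 + O(x**3)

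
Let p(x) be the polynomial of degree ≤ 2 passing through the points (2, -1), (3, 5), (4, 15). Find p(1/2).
-5/2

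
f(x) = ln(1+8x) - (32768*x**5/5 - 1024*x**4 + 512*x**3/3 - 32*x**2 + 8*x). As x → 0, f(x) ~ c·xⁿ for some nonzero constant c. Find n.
6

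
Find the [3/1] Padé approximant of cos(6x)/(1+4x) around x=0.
(27*x**3/2 + 9*x**2 - 27*x/4 + 1)/(1 - 11*x/4)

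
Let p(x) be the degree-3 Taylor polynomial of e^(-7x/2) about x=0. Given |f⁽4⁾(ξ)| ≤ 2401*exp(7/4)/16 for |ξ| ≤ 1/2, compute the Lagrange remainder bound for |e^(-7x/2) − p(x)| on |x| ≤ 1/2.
2401*exp(7/4)/6144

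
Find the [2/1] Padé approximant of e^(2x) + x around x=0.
(7*x/3 + 1)/(1 - 2*x/3)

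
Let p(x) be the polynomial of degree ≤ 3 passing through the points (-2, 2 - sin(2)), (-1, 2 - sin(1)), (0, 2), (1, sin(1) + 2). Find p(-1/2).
-5*sin(1)/8 + sin(2)/16 + 2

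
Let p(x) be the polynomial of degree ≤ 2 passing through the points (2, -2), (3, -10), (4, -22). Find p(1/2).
5/2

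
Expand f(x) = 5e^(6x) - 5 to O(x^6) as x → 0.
30*x + 90*x**2 + 180*x**3 + 270*x**4 + 324*x**5 + O(x**6)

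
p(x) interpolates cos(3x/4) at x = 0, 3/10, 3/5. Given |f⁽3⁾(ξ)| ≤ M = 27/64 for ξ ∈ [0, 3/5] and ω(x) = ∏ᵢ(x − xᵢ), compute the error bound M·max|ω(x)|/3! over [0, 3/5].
27*sqrt(3)/64000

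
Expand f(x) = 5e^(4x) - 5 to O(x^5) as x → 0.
20*x + 40*x**2 + 160*x**3/3 + 160*x**4/3 + O(x**5)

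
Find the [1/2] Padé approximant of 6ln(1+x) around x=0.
6*x/(-x**2/12 + x/2 + 1)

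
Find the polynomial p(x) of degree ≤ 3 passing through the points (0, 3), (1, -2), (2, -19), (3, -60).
-2*x**3 - 3*x + 3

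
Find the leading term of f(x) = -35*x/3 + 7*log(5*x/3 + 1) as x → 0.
-175*x**2/18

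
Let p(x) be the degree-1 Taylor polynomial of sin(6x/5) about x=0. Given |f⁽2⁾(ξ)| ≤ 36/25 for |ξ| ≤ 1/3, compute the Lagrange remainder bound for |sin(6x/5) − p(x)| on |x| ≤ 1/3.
2/25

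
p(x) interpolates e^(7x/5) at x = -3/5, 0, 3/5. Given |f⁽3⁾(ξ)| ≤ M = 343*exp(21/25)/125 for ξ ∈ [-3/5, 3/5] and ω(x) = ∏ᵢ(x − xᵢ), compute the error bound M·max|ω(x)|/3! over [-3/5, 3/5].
343*sqrt(3)*exp(21/25)/15625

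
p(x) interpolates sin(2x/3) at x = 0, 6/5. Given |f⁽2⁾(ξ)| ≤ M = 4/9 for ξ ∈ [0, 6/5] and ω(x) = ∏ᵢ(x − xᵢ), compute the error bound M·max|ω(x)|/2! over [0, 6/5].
2/25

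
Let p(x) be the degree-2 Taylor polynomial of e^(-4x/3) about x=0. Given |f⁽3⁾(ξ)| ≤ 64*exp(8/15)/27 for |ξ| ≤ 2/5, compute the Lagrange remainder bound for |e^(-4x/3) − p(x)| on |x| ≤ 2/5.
256*exp(8/15)/10125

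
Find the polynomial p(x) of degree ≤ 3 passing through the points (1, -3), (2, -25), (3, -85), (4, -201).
-3*x**3 - x**2 + 2*x - 1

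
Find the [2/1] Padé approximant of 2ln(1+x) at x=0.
x*(x + 6)/(3*(2*x/3 + 1))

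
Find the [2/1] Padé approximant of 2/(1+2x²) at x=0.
2 - 4*x**2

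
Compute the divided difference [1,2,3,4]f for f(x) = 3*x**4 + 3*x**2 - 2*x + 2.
30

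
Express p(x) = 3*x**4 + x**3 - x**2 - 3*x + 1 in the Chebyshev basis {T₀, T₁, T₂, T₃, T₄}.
(13/8)T₀ + (-9/4)T₁ + T₂ + (1/4)T₃ + (3/8)T₄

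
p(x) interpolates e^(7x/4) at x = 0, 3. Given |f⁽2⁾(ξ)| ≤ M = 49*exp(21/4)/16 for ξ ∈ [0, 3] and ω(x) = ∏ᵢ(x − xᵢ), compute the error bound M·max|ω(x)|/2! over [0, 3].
441*exp(21/4)/128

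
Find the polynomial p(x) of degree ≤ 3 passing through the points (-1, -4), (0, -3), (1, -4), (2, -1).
x**3 - x**2 - x - 3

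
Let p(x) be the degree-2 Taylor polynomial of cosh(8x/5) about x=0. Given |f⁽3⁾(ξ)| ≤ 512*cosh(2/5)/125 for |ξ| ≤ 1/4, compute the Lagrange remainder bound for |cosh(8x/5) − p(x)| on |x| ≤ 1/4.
4*cosh(2/5)/375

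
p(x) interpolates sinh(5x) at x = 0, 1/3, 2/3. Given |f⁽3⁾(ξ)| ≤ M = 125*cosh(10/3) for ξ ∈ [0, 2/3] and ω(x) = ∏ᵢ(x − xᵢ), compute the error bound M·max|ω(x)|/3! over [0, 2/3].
125*sqrt(3)*cosh(10/3)/729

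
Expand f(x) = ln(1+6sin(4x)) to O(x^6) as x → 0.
24*x - 288*x**2 + 4544*x**3 - 81408*x**4 + 1555712*x**5 + O(x**6)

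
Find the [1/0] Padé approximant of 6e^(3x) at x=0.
18*x + 6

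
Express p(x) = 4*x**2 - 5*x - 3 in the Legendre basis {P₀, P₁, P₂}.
(-5/3)P₀ + (-5)P₁ + (8/3)P₂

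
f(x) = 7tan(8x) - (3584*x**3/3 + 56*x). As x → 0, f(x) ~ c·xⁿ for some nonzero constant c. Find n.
5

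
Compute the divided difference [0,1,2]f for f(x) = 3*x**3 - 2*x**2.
7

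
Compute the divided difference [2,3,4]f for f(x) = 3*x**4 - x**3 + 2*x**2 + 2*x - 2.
158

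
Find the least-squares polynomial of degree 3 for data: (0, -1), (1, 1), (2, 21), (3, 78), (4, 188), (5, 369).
-17/18 + (-1387/756)x + (85/126)x² + (313/108)x³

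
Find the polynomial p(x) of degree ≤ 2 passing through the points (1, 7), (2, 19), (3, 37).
3*x**2 + 3*x + 1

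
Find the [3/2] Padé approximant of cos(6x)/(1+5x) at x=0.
(900*x**3/7 - 180*x**2/7 - 5*x + 1)/(1 - 229*x**2/7)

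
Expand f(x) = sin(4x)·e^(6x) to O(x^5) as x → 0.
4*x + 24*x**2 + 184*x**3/3 + 80*x**4 + O(x**5)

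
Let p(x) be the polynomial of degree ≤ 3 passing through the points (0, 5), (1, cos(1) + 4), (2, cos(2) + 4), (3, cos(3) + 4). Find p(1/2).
cos(3)/16 - 5*cos(2)/16 + 15*cos(1)/16 + 69/16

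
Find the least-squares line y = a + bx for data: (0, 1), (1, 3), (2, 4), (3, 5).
a = 13/10, b = 13/10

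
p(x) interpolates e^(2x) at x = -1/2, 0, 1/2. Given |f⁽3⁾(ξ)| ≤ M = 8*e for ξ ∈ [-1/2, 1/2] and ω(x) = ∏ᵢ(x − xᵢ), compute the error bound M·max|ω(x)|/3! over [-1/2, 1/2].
sqrt(3)*e/27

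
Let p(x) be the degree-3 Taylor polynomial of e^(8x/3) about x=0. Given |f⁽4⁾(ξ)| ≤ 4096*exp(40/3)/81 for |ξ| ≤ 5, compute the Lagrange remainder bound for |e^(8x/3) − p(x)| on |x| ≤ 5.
320000*exp(40/3)/243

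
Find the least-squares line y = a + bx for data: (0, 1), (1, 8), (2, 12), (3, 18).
a = 3/2, b = 11/2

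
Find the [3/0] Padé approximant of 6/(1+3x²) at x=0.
6 - 18*x**2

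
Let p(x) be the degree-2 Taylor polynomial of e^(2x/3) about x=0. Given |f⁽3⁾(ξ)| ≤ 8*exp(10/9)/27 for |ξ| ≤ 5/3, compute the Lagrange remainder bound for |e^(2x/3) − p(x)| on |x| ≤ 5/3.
500*exp(10/9)/2187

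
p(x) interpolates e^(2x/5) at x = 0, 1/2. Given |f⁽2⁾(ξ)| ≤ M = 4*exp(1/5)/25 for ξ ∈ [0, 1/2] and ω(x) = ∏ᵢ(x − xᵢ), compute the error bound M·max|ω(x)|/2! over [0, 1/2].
exp(1/5)/200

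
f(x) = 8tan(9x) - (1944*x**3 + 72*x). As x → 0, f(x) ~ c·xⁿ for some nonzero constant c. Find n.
5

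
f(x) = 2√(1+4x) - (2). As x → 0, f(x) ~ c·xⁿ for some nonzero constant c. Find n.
1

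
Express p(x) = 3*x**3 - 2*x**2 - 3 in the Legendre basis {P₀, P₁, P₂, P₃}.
(-11/3)P₀ + (9/5)P₁ + (-4/3)P₂ + (6/5)P₃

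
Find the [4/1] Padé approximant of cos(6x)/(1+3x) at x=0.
(54*x**4 - 18*x**2 + 1)/(3*x + 1)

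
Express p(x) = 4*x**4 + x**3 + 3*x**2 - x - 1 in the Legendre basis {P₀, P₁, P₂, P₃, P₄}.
(4/5)P₀ + (-2/5)P₁ + (30/7)P₂ + (2/5)P₃ + (32/35)P₄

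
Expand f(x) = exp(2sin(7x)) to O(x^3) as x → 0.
1 + 14*x + 98*x**2 + O(x**3)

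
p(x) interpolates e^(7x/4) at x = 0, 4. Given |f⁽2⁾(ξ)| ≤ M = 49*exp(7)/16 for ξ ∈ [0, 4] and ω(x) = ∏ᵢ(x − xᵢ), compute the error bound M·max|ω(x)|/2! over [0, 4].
49*exp(7)/8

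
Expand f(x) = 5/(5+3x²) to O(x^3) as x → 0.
1 - 3*x**2/5 + O(x**3)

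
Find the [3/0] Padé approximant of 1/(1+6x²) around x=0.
1 - 6*x**2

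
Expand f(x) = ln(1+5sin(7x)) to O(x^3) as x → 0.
35*x - 1225*x**2/2 + O(x**3)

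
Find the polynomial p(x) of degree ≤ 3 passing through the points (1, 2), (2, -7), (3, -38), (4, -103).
-2*x**3 + x**2 + 2*x + 1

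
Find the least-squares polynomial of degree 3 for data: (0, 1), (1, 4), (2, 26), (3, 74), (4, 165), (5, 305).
20/21 + (-215/126)x + (269/84)x² + (67/36)x³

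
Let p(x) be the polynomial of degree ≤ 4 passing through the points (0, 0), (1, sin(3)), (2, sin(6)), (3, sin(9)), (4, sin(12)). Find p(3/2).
45*sin(6)/64 - 5*sin(9)/32 + 3*sin(12)/128 + 15*sin(3)/32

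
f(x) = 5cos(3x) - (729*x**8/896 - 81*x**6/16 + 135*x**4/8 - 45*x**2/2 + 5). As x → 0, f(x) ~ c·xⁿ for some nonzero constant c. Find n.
10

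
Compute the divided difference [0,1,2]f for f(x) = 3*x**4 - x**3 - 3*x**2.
15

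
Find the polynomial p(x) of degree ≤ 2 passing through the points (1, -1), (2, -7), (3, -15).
-x**2 - 3*x + 3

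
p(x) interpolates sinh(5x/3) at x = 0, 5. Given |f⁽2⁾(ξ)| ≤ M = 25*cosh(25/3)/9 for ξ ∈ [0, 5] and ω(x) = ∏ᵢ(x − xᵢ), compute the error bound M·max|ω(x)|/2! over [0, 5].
625*cosh(25/3)/72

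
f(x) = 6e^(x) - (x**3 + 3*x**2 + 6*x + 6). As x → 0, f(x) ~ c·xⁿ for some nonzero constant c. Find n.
4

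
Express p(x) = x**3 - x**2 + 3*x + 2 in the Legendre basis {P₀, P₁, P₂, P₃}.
(5/3)P₀ + (18/5)P₁ + (-2/3)P₂ + (2/5)P₃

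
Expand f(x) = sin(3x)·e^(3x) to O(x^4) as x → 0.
3*x + 9*x**2 + 9*x**3 + O(x**4)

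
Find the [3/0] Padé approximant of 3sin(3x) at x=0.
-27*x**3/2 + 9*x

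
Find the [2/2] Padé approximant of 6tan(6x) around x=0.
36*x/(1 - 12*x**2)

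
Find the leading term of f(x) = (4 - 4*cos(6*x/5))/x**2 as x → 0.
72/25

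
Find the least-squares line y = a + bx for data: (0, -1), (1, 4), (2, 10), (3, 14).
a = -9/10, b = 51/10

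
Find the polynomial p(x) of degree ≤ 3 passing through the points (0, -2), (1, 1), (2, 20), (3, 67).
2*x**3 + 2*x**2 - x - 2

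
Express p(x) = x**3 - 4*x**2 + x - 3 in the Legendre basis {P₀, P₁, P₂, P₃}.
(-13/3)P₀ + (8/5)P₁ + (-8/3)P₂ + (2/5)P₃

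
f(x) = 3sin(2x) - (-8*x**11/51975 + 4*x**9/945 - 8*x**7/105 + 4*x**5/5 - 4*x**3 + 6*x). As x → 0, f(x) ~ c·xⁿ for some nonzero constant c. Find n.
13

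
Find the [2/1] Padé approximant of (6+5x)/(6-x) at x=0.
(5*x/6 + 1)/(1 - x/6)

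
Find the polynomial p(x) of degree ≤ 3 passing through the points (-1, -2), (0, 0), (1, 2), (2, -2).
-x**3 + 3*x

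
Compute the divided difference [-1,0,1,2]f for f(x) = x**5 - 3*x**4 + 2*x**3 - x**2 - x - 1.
1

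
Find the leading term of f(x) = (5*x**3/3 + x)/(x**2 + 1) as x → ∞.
5*x/3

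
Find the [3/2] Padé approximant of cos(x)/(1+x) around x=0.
(7*x**3/12 - 7*x**2/12 - x + 1)/(1 - 13*x**2/12)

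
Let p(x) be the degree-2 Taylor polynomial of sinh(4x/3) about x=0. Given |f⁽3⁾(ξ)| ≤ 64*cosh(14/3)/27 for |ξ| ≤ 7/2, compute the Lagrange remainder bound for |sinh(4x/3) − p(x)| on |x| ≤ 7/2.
1372*cosh(14/3)/81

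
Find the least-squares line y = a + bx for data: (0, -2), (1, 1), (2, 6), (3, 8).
a = -2, b = 7/2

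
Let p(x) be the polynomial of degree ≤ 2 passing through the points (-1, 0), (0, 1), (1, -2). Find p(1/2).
0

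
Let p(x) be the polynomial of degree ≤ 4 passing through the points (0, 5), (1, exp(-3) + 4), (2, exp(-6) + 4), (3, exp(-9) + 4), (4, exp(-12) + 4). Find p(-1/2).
(-420*exp(9) - 180*exp(3) + 35 + 378*exp(6) + 827*exp(12))*exp(-12)/128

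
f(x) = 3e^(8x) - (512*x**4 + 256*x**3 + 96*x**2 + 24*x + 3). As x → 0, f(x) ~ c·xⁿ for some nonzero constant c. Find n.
5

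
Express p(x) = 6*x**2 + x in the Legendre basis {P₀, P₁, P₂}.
(2)P₀ + P₁ + (4)P₂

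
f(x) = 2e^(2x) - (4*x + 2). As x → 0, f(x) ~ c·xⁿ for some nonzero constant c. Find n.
2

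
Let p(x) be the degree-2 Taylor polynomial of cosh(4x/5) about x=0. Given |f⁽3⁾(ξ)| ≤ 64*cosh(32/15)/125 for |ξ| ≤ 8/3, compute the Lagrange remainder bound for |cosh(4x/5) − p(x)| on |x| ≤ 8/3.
16384*cosh(32/15)/10125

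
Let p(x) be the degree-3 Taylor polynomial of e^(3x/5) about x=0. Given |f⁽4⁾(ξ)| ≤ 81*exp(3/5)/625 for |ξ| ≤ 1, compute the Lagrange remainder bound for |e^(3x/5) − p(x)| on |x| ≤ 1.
27*exp(3/5)/5000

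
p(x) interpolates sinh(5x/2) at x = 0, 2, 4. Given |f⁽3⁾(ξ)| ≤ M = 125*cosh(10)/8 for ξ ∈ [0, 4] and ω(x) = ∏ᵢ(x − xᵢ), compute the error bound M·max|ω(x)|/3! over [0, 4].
125*sqrt(3)*cosh(10)/27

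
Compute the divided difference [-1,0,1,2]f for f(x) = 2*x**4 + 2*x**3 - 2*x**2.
6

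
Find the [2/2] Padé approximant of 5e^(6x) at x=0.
(15*x**2 + 15*x + 5)/(3*x**2 - 3*x + 1)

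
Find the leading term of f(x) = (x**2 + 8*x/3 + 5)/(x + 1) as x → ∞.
x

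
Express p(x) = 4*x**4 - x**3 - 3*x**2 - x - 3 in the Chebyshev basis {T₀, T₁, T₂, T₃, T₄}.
(-3)T₀ + (-7/4)T₁ + (1/2)T₂ + (-1/4)T₃ + (1/2)T₄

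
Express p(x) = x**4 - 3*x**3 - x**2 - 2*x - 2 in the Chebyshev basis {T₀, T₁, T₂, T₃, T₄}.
(-17/8)T₀ + (-17/4)T₁ + (-3/4)T₃ + (1/8)T₄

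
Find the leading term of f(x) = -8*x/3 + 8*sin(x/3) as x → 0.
-4*x**3/81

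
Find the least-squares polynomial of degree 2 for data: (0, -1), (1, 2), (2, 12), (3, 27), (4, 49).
-37/35 + (3/14)x + (43/14)x²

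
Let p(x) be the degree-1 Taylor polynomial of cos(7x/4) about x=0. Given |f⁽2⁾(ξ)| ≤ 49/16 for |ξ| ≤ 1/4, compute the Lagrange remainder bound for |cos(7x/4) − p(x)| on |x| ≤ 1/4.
49/512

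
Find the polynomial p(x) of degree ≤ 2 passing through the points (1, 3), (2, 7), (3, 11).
4*x - 1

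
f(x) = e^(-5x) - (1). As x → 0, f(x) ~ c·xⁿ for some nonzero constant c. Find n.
1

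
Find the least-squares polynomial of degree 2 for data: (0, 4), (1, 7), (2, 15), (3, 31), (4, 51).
4 + (-1/5)x + (3)x²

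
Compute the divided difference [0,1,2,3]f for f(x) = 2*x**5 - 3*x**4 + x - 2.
32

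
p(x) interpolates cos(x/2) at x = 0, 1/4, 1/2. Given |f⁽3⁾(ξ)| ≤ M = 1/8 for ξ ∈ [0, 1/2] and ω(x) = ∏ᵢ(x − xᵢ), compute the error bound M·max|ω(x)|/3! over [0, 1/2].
sqrt(3)/13824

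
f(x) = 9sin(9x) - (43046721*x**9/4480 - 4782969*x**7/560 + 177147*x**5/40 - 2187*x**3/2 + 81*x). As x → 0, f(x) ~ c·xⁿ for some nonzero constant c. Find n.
11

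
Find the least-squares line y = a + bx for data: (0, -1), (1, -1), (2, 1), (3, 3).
a = -8/5, b = 7/5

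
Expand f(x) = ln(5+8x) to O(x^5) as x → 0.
log(5) + 8*x/5 - 32*x**2/25 + 512*x**3/375 - 1024*x**4/625 + O(x**5)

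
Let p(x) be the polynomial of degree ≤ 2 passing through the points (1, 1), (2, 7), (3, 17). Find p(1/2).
-1/2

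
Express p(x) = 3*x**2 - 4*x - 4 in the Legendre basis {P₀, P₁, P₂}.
(-3)P₀ + (-4)P₁ + (2)P₂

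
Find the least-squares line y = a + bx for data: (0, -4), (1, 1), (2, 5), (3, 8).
a = -7/2, b = 4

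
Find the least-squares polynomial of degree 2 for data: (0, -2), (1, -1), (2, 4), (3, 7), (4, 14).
-76/35 + (8/7)x + (5/7)x²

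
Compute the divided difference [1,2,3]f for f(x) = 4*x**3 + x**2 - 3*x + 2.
25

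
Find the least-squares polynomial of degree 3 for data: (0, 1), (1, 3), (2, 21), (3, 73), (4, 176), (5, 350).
17/18 + (289/756)x + (-305/252)x² + (163/54)x³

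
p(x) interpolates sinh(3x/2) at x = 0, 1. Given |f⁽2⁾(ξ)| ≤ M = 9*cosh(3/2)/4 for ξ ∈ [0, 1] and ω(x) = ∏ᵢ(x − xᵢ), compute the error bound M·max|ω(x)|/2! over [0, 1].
9*cosh(3/2)/32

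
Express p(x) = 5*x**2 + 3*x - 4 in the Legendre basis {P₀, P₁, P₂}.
(-7/3)P₀ + (3)P₁ + (10/3)P₂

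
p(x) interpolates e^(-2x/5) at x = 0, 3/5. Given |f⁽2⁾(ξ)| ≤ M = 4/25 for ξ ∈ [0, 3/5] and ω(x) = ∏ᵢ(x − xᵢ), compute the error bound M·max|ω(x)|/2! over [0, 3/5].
9/1250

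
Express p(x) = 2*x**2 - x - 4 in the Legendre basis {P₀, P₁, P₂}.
(-10/3)P₀ - P₁ + (4/3)P₂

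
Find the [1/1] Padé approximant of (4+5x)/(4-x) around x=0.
(5*x/4 + 1)/(1 - x/4)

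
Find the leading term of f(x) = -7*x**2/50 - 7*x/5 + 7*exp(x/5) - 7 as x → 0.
7*x**3/750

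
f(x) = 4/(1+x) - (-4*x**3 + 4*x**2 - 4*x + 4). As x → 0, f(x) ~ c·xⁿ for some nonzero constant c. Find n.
4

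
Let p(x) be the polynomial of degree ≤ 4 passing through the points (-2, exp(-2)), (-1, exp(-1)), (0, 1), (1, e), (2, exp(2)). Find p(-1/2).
(-5 + 60*e + (-20*e + 3*exp(2) + 90)*exp(2))*exp(-2)/128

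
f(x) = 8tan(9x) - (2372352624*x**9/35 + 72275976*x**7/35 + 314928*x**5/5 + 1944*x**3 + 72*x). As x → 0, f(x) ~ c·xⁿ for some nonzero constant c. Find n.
11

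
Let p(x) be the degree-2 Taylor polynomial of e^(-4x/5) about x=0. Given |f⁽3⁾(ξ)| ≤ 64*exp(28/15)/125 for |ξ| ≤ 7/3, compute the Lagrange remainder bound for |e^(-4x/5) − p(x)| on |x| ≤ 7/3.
10976*exp(28/15)/10125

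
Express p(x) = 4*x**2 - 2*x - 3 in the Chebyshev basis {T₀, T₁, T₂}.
-T₀ + (-2)T₁ + (2)T₂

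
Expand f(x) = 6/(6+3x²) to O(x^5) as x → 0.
1 - x**2/2 + x**4/4 + O(x**5)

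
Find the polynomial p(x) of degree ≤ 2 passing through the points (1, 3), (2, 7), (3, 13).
x**2 + x + 1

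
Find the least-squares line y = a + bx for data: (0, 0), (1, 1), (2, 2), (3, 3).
a = 0, b = 1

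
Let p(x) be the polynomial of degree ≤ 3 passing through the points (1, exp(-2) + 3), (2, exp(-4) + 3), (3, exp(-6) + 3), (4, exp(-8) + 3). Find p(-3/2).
(-495*exp(4) - 105 + 385*exp(2) + 231*exp(6) + 48*exp(8))*exp(-8)/16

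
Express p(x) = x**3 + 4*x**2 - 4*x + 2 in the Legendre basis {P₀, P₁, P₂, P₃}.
(10/3)P₀ + (-17/5)P₁ + (8/3)P₂ + (2/5)P₃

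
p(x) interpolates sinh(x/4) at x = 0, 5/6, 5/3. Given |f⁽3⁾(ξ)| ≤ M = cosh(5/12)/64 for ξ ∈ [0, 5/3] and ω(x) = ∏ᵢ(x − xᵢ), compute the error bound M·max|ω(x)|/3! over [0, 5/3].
125*sqrt(3)*cosh(5/12)/373248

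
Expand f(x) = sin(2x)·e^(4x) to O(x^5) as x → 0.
2*x + 8*x**2 + 44*x**3/3 + 16*x**4 + O(x**5)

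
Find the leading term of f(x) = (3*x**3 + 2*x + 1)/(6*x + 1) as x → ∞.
x**2/2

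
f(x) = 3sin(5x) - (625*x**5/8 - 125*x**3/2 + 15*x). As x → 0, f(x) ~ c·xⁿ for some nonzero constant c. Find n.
7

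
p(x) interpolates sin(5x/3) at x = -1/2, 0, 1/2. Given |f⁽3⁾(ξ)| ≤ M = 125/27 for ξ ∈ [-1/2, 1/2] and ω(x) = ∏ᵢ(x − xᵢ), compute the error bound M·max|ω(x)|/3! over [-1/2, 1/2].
125*sqrt(3)/5832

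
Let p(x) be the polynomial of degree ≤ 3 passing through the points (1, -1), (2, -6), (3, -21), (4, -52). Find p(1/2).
-3/8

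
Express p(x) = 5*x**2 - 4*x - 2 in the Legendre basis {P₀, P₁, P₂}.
(-1/3)P₀ + (-4)P₁ + (10/3)P₂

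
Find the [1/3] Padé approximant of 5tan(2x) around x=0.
10*x/(1 - 4*x**2/3)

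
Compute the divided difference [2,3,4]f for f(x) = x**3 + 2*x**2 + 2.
11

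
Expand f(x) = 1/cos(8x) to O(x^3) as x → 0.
1 + 32*x**2 + O(x**3)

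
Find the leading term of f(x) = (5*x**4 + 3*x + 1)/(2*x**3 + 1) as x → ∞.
5*x/2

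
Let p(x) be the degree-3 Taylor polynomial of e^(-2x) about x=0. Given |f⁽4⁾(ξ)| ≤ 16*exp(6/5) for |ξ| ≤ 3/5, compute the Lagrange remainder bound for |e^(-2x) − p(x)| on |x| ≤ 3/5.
54*exp(6/5)/625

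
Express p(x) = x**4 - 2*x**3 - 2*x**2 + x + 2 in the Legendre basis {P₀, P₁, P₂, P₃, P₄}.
(23/15)P₀ + (-1/5)P₁ + (-16/21)P₂ + (-4/5)P₃ + (8/35)P₄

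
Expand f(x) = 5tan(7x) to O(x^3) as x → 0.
35*x + O(x**3)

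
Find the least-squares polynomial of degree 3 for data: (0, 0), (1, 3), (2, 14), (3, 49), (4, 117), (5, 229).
3/14 + (61/84)x + (-4/7)x² + (23/12)x³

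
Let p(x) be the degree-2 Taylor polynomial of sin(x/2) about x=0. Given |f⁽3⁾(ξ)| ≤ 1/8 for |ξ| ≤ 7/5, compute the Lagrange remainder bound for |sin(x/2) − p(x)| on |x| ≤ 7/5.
343/6000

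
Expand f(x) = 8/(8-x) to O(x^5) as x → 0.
1 + x/8 + x**2/64 + x**3/512 + x**4/4096 + O(x**5)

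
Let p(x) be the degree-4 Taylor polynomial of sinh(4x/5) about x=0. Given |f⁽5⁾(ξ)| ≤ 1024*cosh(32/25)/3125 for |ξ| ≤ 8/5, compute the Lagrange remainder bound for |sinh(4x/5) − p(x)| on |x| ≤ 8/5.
4194304*cosh(32/25)/146484375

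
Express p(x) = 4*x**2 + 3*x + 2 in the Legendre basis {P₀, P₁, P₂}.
(10/3)P₀ + (3)P₁ + (8/3)P₂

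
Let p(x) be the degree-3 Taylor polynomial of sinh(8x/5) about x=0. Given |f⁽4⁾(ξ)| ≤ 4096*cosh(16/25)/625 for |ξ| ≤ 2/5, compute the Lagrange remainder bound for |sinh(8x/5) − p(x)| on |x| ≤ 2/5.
8192*cosh(16/25)/1171875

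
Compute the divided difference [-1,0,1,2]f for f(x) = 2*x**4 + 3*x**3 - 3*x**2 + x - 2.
7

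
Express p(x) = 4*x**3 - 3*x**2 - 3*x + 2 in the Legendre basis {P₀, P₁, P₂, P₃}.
P₀ + (-3/5)P₁ + (-2)P₂ + (8/5)P₃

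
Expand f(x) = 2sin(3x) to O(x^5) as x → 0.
6*x - 9*x**3 + O(x**5)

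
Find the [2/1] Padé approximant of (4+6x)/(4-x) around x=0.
(3*x/2 + 1)/(1 - x/4)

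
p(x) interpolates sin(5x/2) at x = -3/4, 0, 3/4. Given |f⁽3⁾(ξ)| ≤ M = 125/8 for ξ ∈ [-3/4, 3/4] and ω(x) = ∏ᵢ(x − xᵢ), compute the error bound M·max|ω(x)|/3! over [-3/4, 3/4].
125*sqrt(3)/512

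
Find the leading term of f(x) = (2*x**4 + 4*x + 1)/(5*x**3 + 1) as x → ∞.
2*x/5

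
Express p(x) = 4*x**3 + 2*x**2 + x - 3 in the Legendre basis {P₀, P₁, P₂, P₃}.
(-7/3)P₀ + (17/5)P₁ + (4/3)P₂ + (8/5)P₃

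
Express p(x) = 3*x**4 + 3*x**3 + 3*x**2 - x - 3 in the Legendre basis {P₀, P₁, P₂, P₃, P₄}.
(-7/5)P₀ + (4/5)P₁ + (26/7)P₂ + (6/5)P₃ + (24/35)P₄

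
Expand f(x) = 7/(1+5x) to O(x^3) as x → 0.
7 - 35*x + 175*x**2 + O(x**3)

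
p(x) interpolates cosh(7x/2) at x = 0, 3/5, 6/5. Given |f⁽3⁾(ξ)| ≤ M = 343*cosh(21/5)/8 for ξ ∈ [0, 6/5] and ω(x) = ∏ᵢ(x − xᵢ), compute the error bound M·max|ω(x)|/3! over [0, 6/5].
343*sqrt(3)*cosh(21/5)/1000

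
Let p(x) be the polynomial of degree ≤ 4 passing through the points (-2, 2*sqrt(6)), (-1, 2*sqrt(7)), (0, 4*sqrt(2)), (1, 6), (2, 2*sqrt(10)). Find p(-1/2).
-15/16 - 5*sqrt(6)/64 + 3*sqrt(10)/64 + 15*sqrt(7)/16 + 45*sqrt(2)/16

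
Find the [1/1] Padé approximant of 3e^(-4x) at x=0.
(3 - 6*x)/(2*x + 1)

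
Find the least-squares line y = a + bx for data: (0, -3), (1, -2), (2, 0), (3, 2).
a = -33/10, b = 17/10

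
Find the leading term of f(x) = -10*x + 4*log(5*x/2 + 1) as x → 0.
-25*x**2/2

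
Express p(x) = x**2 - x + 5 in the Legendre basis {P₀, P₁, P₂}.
(16/3)P₀ - P₁ + (2/3)P₂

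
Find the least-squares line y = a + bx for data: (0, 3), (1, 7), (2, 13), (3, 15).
a = 16/5, b = 21/5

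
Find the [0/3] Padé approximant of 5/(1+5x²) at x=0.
5/(5*x**2 + 1)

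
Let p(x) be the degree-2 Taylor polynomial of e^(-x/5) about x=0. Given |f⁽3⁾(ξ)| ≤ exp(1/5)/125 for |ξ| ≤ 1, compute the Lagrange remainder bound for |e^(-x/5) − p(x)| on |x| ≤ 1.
exp(1/5)/750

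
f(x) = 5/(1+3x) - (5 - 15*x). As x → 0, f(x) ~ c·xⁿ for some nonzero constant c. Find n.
2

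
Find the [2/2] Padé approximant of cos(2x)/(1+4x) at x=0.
(-43*x**2/21 + 2*x/21 + 1)/(x**2/3 + 86*x/21 + 1)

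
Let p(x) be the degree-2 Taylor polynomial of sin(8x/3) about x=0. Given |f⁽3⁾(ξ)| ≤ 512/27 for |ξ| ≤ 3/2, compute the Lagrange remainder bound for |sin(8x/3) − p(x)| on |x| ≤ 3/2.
32/3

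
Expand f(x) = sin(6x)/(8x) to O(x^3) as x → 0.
3/4 - 9*x**2/2 + O(x**3)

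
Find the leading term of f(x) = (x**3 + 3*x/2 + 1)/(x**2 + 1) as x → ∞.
x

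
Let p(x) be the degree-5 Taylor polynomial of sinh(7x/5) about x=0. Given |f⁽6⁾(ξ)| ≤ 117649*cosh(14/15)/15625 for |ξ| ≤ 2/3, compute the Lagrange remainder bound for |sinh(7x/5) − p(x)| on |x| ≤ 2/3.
470596*cosh(14/15)/512578125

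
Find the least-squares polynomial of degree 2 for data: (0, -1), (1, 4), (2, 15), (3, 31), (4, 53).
-36/35 + (33/14)x + (39/14)x²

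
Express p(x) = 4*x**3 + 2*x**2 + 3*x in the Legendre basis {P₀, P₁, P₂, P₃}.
(2/3)P₀ + (27/5)P₁ + (4/3)P₂ + (8/5)P₃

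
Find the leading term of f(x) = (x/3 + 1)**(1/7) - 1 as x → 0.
x/21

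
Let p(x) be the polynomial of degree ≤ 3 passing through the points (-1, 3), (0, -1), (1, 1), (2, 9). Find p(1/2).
-3/4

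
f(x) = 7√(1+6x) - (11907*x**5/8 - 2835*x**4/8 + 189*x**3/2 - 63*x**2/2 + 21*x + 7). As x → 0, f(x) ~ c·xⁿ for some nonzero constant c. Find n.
6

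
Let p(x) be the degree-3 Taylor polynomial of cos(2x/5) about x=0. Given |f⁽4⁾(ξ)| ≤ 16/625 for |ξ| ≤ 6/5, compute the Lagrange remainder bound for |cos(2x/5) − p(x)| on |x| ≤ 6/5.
864/390625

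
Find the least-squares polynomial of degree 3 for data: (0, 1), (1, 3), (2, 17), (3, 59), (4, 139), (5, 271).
10/9 + (-379/378)x + (22/63)x² + (115/54)x³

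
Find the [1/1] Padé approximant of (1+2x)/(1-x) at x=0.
(2*x + 1)/(1 - x)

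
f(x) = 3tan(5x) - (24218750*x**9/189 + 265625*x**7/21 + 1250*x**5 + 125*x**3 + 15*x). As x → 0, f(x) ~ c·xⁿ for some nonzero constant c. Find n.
11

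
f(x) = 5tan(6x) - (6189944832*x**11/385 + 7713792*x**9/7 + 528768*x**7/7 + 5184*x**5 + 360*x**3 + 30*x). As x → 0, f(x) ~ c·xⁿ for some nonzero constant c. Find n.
13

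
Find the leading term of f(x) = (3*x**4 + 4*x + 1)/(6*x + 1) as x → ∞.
x**3/2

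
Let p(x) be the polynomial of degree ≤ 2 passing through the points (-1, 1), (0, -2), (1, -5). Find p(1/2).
-7/2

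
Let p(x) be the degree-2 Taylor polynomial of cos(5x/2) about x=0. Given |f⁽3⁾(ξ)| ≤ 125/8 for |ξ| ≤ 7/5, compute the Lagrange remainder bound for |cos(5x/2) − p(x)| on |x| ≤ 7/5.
343/48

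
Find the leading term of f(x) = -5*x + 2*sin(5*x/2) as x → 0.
-125*x**3/24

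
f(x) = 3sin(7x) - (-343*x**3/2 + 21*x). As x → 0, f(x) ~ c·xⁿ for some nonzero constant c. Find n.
5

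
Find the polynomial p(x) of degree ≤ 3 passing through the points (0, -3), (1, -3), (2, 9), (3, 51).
3*x**3 - 3*x**2 - 3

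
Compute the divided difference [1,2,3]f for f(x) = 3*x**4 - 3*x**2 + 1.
72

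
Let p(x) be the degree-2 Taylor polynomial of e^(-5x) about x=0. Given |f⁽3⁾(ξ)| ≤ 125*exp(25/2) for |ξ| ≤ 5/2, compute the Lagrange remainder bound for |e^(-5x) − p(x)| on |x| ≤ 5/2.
15625*exp(25/2)/48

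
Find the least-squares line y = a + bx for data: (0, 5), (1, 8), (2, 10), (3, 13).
a = 51/10, b = 13/5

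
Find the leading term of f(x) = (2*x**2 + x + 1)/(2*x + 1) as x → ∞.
x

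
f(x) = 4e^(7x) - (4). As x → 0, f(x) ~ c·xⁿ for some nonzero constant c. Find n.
1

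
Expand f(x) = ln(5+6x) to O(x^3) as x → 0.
log(5) + 6*x/5 - 18*x**2/25 + O(x**3)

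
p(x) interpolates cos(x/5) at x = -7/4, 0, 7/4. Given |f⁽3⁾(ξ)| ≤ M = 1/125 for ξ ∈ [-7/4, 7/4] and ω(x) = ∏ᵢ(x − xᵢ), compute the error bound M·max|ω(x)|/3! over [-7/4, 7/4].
343*sqrt(3)/216000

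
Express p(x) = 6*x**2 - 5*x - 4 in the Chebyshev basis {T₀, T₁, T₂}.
-T₀ + (-5)T₁ + (3)T₂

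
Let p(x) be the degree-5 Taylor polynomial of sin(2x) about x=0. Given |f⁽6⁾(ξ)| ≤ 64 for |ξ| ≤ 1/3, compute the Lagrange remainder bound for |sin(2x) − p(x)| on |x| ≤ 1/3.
4/32805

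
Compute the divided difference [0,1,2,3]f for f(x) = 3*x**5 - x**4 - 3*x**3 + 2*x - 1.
66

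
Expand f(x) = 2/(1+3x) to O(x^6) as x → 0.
2 - 6*x + 18*x**2 - 54*x**3 + 162*x**4 - 486*x**5 + O(x**6)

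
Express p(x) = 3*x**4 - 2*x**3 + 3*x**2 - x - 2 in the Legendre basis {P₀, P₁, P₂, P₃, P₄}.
(-2/5)P₀ + (-11/5)P₁ + (26/7)P₂ + (-4/5)P₃ + (24/35)P₄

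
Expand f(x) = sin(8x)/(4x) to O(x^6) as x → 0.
2 - 64*x**2/3 + 1024*x**4/15 + O(x**6)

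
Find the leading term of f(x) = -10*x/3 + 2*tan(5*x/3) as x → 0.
250*x**3/81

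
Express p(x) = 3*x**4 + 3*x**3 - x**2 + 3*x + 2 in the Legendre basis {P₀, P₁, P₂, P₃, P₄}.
(34/15)P₀ + (24/5)P₁ + (22/21)P₂ + (6/5)P₃ + (24/35)P₄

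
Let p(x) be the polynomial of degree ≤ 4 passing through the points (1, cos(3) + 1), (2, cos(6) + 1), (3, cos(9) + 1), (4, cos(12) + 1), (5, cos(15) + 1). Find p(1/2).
-105*cos(6)/32 + 189*cos(9)/64 + 315*cos(3)/128 - 45*cos(12)/32 + 35*cos(15)/128 + 1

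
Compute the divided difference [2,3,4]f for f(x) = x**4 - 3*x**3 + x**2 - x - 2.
29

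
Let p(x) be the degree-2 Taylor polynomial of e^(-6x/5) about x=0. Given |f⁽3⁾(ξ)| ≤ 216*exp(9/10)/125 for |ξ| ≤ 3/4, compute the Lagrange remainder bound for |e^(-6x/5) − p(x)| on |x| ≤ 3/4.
243*exp(9/10)/2000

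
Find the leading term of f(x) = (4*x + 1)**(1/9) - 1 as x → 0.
4*x/9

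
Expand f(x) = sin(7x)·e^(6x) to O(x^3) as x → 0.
7*x + 42*x**2 + O(x**3)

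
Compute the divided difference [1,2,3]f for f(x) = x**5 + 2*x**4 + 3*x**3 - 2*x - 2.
158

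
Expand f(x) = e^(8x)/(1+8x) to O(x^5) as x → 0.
1 + 32*x**2 - 512*x**3/3 + 1536*x**4 + O(x**5)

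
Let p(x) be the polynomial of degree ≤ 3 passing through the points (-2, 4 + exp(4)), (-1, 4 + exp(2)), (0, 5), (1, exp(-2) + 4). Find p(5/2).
5*(-7*exp(6) - 25*exp(2) + 21 + 27*exp(4))*exp(-2)/16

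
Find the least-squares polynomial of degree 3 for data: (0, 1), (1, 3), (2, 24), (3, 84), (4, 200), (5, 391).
19/18 + (-1513/756)x + (85/126)x² + (331/108)x³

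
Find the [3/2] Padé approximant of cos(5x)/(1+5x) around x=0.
(875*x**3/12 - 175*x**2/12 - 5*x + 1)/(1 - 325*x**2/12)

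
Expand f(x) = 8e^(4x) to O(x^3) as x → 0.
8 + 32*x + 64*x**2 + O(x**3)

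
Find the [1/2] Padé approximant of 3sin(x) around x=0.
3*x/(x**2/6 + 1)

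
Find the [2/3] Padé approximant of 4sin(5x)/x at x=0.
(20 - 175*x**2/3)/(5*x**2/4 + 1)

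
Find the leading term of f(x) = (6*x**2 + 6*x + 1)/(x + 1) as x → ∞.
6*x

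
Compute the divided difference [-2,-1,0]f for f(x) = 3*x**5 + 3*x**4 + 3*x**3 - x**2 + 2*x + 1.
-34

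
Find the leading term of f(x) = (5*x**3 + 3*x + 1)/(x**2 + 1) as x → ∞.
5*x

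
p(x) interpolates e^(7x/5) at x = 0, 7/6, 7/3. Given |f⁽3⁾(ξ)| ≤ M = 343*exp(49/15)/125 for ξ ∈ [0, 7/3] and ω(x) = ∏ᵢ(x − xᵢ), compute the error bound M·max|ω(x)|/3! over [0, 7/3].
117649*sqrt(3)*exp(49/15)/729000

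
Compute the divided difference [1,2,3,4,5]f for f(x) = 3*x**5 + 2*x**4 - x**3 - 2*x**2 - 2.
47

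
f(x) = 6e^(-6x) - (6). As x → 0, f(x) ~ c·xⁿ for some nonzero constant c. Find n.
1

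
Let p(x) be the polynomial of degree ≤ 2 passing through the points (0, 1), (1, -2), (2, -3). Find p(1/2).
-3/4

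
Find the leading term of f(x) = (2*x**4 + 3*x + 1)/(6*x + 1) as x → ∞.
x**3/3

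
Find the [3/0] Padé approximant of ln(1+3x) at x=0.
3*x*(6*x**2 - 3*x + 2)/2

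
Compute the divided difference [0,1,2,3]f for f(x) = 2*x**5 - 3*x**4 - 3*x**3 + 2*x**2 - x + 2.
29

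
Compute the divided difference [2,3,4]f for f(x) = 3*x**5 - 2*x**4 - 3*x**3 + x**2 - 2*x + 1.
719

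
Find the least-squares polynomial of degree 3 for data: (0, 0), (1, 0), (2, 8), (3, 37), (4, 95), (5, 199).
-11/126 + (197/756)x + (-505/252)x² + (107/54)x³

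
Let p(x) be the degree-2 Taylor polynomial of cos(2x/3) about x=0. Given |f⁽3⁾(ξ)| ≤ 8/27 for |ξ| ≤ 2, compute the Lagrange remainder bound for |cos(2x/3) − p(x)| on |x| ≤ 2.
32/81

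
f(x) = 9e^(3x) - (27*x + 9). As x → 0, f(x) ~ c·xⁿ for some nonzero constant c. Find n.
2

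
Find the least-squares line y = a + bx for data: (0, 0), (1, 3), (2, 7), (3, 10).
a = -1/10, b = 17/5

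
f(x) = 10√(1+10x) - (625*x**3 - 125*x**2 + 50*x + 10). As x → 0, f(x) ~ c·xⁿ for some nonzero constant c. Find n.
4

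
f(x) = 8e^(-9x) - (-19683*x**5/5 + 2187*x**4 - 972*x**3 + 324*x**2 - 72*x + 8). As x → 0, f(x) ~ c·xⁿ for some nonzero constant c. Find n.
6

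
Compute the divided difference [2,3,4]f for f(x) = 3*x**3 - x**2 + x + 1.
26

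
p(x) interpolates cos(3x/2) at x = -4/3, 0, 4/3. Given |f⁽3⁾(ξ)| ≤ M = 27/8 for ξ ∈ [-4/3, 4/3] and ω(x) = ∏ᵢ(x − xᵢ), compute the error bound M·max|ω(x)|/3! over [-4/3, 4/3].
8*sqrt(3)/27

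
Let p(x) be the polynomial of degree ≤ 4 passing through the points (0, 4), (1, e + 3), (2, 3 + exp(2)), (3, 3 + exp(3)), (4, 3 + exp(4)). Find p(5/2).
-5*exp(4)/128 - 5*e/32 + 387/128 + 45*exp(2)/64 + 15*exp(3)/32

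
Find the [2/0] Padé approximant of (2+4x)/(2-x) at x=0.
5*x**2/4 + 5*x/2 + 1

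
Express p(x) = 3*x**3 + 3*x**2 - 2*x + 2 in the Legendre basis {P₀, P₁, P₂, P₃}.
(3)P₀ + (-1/5)P₁ + (2)P₂ + (6/5)P₃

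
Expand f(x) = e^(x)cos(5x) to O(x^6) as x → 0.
1 + x - 12*x**2 - 37*x**3/3 + 119*x**4/6 + 719*x**5/30 + O(x**6)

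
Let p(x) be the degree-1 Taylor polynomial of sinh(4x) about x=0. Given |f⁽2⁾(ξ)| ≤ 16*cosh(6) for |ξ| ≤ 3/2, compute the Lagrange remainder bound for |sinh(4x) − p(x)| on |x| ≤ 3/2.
18*cosh(6)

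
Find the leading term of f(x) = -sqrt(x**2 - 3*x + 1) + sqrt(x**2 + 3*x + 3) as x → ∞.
3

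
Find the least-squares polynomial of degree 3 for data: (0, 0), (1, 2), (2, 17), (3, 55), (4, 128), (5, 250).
-1/7 + (5/7)x + (-1/7)x² + (2)x³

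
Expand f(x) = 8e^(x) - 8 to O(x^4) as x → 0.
8*x + 4*x**2 + 4*x**3/3 + O(x**4)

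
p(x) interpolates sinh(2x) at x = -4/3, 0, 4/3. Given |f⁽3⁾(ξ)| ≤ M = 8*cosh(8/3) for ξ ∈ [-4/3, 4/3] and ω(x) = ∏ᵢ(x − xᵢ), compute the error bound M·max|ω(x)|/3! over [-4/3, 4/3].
512*sqrt(3)*cosh(8/3)/729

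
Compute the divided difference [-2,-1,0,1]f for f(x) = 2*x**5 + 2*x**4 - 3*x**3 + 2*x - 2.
3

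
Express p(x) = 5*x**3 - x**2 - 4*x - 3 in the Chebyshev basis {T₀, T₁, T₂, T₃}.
(-7/2)T₀ + (-1/4)T₁ + (-1/2)T₂ + (5/4)T₃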